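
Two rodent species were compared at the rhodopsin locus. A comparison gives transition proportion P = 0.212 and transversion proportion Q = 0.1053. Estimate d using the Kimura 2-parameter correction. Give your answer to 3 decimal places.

0.436

Under the Kimura two-parameter model, d = −½ ln(1 − 2P − Q) − ¼ ln(1 − 2Q).
1 − 2P − Q = 0.4707, giving −½ ln(0.4707) = 0.376767.
1 − 2Q = 0.7894, giving −¼ ln(0.7894) = 0.059121.
d = 0.376767 + 0.059121 = 0.435888.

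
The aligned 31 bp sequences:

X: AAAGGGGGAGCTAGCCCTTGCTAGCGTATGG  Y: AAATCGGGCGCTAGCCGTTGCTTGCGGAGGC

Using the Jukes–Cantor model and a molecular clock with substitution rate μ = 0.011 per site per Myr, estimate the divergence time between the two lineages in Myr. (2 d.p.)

14.38

The sequences differ at 8 of 31 sites (4, 5, 9, 17, 23, 27, 29, 31), so p = 8/31 ≈ 0.258065.
d = −(3/4) ln(1 − 4p/3) = −0.75 ln(1 − 0.344087) = −0.75 ln(0.655913)
  = −0.75 × (-0.421727) = 0.316295 substitutions/site.
Under a molecular clock d = 2μt, so t = d/(2μ) = 0.316295 / (2 × 0.011) = 14.38 Myr.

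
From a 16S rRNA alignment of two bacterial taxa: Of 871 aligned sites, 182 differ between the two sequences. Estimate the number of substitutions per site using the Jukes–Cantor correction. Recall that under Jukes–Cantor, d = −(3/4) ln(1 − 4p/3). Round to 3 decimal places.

0.245

p = 182/871 ≈ 0.208955.
d = −(3/4) ln(1 − 4p/3) = −0.75 ln(1 − 0.278607) = −0.75 ln(0.721393)
  = −0.75 × (-0.326571) = 0.244928 substitutions/site.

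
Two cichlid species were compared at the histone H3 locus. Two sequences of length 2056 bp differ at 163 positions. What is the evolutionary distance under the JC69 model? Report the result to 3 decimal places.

p = 163/2056 ≈ 0.07928.
d = −(3/4) ln(1 − 4p/3) = −0.75 ln(1 − 0.105707) = −0.75 ln(0.894293)
  = −0.75 × (-0.111722) = 0.083792 substitutions/site.

0.084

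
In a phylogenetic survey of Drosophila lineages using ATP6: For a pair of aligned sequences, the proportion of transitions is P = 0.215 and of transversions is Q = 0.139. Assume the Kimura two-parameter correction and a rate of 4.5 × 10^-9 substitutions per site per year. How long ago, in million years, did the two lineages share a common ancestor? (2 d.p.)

Under the Kimura two-parameter model, d = −½ ln(1 − 2P − Q) − ¼ ln(1 − 2Q).
1 − 2P − Q = 0.431, giving −½ ln(0.431) = 0.420824.
1 − 2Q = 0.722, giving −¼ ln(0.722) = 0.081433.
d = 0.420824 + 0.081433 = 0.502257.
Under a molecular clock d = 2μt, so t = d/(2μ) = 0.502257 / (2 × 4.5 × 10^-9) = 55.81 million years.

55.81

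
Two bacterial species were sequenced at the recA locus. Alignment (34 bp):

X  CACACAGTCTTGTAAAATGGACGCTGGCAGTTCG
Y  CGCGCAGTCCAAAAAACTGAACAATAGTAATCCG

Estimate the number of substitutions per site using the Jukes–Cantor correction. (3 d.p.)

The sequences differ at 14 of 34 sites, so p = 14/34 ≈ 0.411765.
d = −(3/4) ln(1 − 4p/3) = −0.75 ln(1 − 0.54902) = −0.75 ln(0.45098)
  = −0.75 × (-0.796332) = 0.597249 substitutions/site.

0.597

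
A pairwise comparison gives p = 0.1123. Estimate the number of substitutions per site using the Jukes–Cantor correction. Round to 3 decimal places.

d = −(3/4) ln(1 − 4p/3) = −0.75 ln(1 − 0.149733) = −0.75 ln(0.850267)
  = −0.75 × (-0.162205) = 0.121654 substitutions/site.

0.122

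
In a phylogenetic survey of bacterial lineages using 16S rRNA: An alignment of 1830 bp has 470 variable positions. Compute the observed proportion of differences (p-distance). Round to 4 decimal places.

0.2568

p = 470/1830 = 0.256830… ≈ 0.2568 (to 4 d.p.).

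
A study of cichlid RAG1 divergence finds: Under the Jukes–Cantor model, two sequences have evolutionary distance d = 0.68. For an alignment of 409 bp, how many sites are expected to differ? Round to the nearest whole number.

183

Invert JC69: p = (3/4)(1 − e^(−4d/3)) = 0.75 × (1 − e^(-0.906667)) = 0.75 × (1 − 0.403868) = 0.447099.
Expected differing sites = pL ≈ 0.447099 × 409 = 182.863491 ≈ 183.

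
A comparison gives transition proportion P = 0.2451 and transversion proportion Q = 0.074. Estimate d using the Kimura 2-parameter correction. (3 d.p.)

0.455

Under the Kimura two-parameter model, d = −½ ln(1 − 2P − Q) − ¼ ln(1 − 2Q).
1 − 2P − Q = 0.4358, giving −½ ln(0.4358) = 0.415286.
1 − 2Q = 0.852, giving −¼ ln(0.852) = 0.040042.
d = 0.415286 + 0.040042 = 0.455328.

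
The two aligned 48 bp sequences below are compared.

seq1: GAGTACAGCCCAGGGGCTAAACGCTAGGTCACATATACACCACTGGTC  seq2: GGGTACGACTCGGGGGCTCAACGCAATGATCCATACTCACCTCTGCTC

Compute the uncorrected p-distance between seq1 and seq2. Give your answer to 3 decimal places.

0.313

The sequences differ at 15 of 48 positions.
p = 15/48 = 0.3125 ≈ 0.313 (to 3 d.p.).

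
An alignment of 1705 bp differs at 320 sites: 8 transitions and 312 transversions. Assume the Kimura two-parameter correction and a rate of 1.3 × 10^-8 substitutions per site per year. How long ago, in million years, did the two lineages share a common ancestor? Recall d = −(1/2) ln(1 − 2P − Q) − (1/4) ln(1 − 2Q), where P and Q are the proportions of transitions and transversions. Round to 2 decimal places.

8.49

P = 8/1705 ≈ 0.004692 and Q = 312/1705 ≈ 0.182991.
Under the Kimura two-parameter model, d = −½ ln(1 − 2P − Q) − ¼ ln(1 − 2Q).
1 − 2P − Q = 0.807625, giving −½ ln(0.807625) = 0.106829.
1 − 2Q = 0.634018, giving −¼ ln(0.634018) = 0.113919.
d = 0.106829 + 0.113919 = 0.220748.
Under a molecular clock d = 2μt, so t = d/(2μ) = 0.220748 / (2 × 1.3 × 10^-8) = 8.49 million years.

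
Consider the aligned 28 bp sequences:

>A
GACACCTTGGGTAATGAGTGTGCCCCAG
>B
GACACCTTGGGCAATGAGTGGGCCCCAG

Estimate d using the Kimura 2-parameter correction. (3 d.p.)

0.075

Of 28 sites, 1 differences are transitions and 1 are transversions, so P = 1/28 ≈ 0.035714 and Q = 1/28 ≈ 0.035714.
Under the Kimura two-parameter model, d = −½ ln(1 − 2P − Q) − ¼ ln(1 − 2Q).
1 − 2P − Q = 0.892858, giving −½ ln(0.892858) = 0.056664.
1 − 2Q = 0.928572, giving −¼ ln(0.928572) = 0.018527.
d = 0.056664 + 0.018527 = 0.075191.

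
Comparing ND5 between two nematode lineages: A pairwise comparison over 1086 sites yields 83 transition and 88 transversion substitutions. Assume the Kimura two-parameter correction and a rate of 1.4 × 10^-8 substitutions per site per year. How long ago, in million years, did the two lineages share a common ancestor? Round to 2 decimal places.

6.34

P = 83/1086 ≈ 0.076427 and Q = 88/1086 ≈ 0.081031.
Under the Kimura two-parameter model, d = −½ ln(1 − 2P − Q) − ¼ ln(1 − 2Q).
1 − 2P − Q = 0.766115, giving −½ ln(0.766115) = 0.133211.
1 − 2Q = 0.837938, giving −¼ ln(0.837938) = 0.044203.
d = 0.133211 + 0.044203 = 0.177414.
Under a molecular clock d = 2μt, so t = d/(2μ) = 0.177414 / (2 × 1.4 × 10^-8) = 6.34 million years.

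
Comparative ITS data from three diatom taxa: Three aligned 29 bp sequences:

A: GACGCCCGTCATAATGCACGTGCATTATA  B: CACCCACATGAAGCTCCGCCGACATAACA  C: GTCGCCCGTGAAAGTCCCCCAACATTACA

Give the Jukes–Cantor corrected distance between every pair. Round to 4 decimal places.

A–B: 15/29 sites differ → p ≈ 0.517241, d = −0.75 ln(1 − 0.689655) = 0.877553 ≈ 0.8776.
A–C: 10/29 sites differ → p ≈ 0.344828, d = −0.75 ln(1 − 0.459771) = 0.461822 ≈ 0.4618.
B–C: 10/29 sites differ → p ≈ 0.344828, d = −0.75 ln(1 − 0.459771) = 0.461822 ≈ 0.4618.

d(A,B) = 0.8776, d(A,C) = 0.4618, d(B,C) = 0.4618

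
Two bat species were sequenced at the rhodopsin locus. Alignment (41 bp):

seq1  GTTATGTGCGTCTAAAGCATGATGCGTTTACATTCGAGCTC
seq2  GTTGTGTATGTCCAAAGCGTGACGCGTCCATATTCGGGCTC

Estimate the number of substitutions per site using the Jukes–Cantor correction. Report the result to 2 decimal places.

The sequences differ at 10 of 41 sites (4, 8, 9, 13, 19, 23, 28, 29, 31, 37), so p = 10/41 ≈ 0.243902.
d = −(3/4) ln(1 − 4p/3) = −0.75 ln(1 − 0.325203) = −0.75 ln(0.674797)
  = −0.75 × (-0.393343) = 0.295007 substitutions/site.

0.30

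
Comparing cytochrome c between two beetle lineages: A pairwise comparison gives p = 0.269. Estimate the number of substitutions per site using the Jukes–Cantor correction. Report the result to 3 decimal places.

d = −(3/4) ln(1 − 4p/3) = −0.75 ln(1 − 0.358667) = −0.75 ln(0.641333)
  = −0.75 × (-0.444206) = 0.333155 substitutions/site.

0.333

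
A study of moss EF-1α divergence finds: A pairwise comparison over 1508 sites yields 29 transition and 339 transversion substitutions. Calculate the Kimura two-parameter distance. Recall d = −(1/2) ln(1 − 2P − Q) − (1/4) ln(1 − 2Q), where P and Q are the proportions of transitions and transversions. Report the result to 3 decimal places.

0.302

P = 29/1508 ≈ 0.019231 and Q = 339/1508 ≈ 0.224801.
Under the Kimura two-parameter model, d = −½ ln(1 − 2P − Q) − ¼ ln(1 − 2Q).
1 − 2P − Q = 0.736737, giving −½ ln(0.736737) = 0.152762.
1 − 2Q = 0.550398, giving −¼ ln(0.550398) = 0.149278.
d = 0.152762 + 0.149278 = 0.302040.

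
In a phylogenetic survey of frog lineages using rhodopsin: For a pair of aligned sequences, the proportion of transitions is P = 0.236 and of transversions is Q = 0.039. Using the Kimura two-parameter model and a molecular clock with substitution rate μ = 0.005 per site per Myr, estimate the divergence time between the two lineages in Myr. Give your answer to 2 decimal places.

37.80

Under the Kimura two-parameter model, d = −½ ln(1 − 2P − Q) − ¼ ln(1 − 2Q).
1 − 2P − Q = 0.489, giving −½ ln(0.489) = 0.357696.
1 − 2Q = 0.922, giving −¼ ln(0.922) = 0.020303.
d = 0.357696 + 0.020303 = 0.377999.
Under a molecular clock d = 2μt, so t = d/(2μ) = 0.377999 / (2 × 0.005) = 37.80 Myr.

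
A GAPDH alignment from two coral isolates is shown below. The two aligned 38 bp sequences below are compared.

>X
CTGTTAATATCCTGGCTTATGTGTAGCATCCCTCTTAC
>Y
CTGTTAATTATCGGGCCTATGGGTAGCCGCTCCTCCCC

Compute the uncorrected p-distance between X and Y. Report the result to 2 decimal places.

The sequences differ at 14 of 38 positions.
p = 14/38 = 0.368421… ≈ 0.37 (to 2 d.p.).

0.37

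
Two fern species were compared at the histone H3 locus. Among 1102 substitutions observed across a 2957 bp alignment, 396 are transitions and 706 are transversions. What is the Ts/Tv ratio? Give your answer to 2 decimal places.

R = 396/706 = 0.560906… ≈ 0.56 (to 2 d.p.).

0.56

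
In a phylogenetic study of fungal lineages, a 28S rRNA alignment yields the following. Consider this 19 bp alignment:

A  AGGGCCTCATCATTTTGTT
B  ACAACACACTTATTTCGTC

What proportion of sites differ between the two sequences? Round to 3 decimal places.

The sequences differ at 10 of 19 positions (sites 2, 3, 4, 6, 7, 8, 9, 11, 16, 19).
p = 10/19 = 0.526315… ≈ 0.526 (to 3 d.p.).

0.526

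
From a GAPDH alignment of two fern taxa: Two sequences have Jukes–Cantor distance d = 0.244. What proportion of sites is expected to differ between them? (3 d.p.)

0.208

p = (3/4)(1 − e^(−4d/3)) = 0.75 × (1 − e^(-0.325333)) = 0.75 × (1 − 0.722287) = 0.208285.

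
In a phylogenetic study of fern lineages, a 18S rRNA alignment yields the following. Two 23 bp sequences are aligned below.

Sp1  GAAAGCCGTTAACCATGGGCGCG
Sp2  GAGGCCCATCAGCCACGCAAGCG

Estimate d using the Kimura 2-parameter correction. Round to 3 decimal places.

Of 23 sites, 7 differences are transitions and 3 are transversions, so P = 7/23 ≈ 0.304348 and Q = 3/23 ≈ 0.130435.
Under the Kimura two-parameter model, d = −½ ln(1 − 2P − Q) − ¼ ln(1 − 2Q).
1 − 2P − Q = 0.260869, giving −½ ln(0.260869) = 0.671868.
1 − 2Q = 0.73913, giving −¼ ln(0.73913) = 0.075570.
d = 0.671868 + 0.075570 = 0.747438.

0.747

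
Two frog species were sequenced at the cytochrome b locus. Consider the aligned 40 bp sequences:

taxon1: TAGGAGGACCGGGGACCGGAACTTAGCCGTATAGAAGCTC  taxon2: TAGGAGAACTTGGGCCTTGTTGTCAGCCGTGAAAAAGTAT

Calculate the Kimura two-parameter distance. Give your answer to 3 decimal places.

0.586

Of 40 sites, 8 differences are transitions and 8 are transversions, so P = 8/40 = 0.2 and Q = 8/40 = 0.2.
Under the Kimura two-parameter model, d = −½ ln(1 − 2P − Q) − ¼ ln(1 − 2Q).
1 − 2P − Q = 0.4, giving −½ ln(0.4) = 0.458145.
1 − 2Q = 0.6, giving −¼ ln(0.6) = 0.127706.
d = 0.458145 + 0.127706 = 0.585851.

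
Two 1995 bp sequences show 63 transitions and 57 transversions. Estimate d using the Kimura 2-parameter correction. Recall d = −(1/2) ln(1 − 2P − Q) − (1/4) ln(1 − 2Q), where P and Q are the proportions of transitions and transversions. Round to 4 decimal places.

P = 63/1995 ≈ 0.031579 and Q = 57/1995 ≈ 0.028571.
Under the Kimura two-parameter model, d = −½ ln(1 − 2P − Q) − ¼ ln(1 − 2Q).
1 − 2P − Q = 0.908271, giving −½ ln(0.908271) = 0.048106.
1 − 2Q = 0.942858, giving −¼ ln(0.942858) = 0.014710.
d = 0.048106 + 0.014710 = 0.062816.

0.0628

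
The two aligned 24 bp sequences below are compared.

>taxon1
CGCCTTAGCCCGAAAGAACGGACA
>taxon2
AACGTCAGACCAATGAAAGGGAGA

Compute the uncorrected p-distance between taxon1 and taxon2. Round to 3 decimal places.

The sequences differ at 11 of 24 positions.
p = 11/24 = 0.458333… ≈ 0.458 (to 3 d.p.).

0.458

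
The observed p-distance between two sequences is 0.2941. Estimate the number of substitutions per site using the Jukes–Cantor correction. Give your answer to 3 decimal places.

0.373

d = −(3/4) ln(1 − 4p/3) = −0.75 ln(1 − 0.392133) = −0.75 ln(0.607867)
  = −0.75 × (-0.497799) = 0.373349 substitutions/site.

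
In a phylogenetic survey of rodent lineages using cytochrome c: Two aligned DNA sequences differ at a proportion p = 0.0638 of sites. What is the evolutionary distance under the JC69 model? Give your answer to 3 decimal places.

0.067

d = −(3/4) ln(1 − 4p/3) = −0.75 ln(1 − 0.085067) = −0.75 ln(0.914933)
  = −0.75 × (-0.088904) = 0.066678 substitutions/site.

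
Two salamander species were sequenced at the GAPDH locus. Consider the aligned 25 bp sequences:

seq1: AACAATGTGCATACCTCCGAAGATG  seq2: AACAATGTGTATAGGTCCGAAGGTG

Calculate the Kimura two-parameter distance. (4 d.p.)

0.1808

Of 25 sites, 2 differences are transitions and 2 are transversions, so P = 2/25 = 0.08 and Q = 2/25 = 0.08.
Under the Kimura two-parameter model, d = −½ ln(1 − 2P − Q) − ¼ ln(1 − 2Q).
1 − 2P − Q = 0.76, giving −½ ln(0.76) = 0.137218.
1 − 2Q = 0.84, giving −¼ ln(0.84) = 0.043588.
d = 0.137218 + 0.043588 = 0.180806.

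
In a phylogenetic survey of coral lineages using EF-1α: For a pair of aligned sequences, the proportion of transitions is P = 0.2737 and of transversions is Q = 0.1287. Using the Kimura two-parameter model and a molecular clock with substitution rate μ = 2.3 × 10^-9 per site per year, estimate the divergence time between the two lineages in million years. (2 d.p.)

Under the Kimura two-parameter model, d = −½ ln(1 − 2P − Q) − ¼ ln(1 − 2Q).
1 − 2P − Q = 0.3239, giving −½ ln(0.3239) = 0.563660.
1 − 2Q = 0.7426, giving −¼ ln(0.7426) = 0.074399.
d = 0.563660 + 0.074399 = 0.638059.
Under a molecular clock d = 2μt, so t = d/(2μ) = 0.638059 / (2 × 2.3 × 10^-9) = 138.71 million years.

138.71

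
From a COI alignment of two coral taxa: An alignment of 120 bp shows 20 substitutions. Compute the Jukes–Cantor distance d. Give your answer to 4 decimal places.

p = 20/120 ≈ 0.166667.
d = −(3/4) ln(1 − 4p/3) = −0.75 ln(1 − 0.222223) = −0.75 ln(0.777777)
  = −0.75 × (-0.251315) = 0.188486 substitutions/site.

0.1885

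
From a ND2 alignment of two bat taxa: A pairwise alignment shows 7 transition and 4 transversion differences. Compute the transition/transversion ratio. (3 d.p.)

1.750

R = 7/4 = 1.750.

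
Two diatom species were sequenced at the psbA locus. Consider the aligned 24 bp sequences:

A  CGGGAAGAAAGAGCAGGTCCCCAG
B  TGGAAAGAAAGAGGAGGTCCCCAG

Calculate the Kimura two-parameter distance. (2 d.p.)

0.14

Of 24 sites, 2 differences are transitions and 1 are transversions, so P = 2/24 ≈ 0.083333 and Q = 1/24 ≈ 0.041667.
Under the Kimura two-parameter model, d = −½ ln(1 − 2P − Q) − ¼ ln(1 − 2Q).
1 − 2P − Q = 0.791667, giving −½ ln(0.791667) = 0.116807.
1 − 2Q = 0.916666, giving −¼ ln(0.916666) = 0.021753.
d = 0.116807 + 0.021753 = 0.138560.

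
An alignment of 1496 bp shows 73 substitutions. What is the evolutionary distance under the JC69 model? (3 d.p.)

p = 73/1496 ≈ 0.048797.
d = −(3/4) ln(1 − 4p/3) = −0.75 ln(1 − 0.065063) = −0.75 ln(0.934937)
  = −0.75 × (-0.067276) = 0.050457 substitutions/site.

0.050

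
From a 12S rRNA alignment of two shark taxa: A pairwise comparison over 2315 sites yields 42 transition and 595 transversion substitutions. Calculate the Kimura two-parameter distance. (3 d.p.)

0.354

P = 42/2315 ≈ 0.018143 and Q = 595/2315 ≈ 0.257019.
Under the Kimura two-parameter model, d = −½ ln(1 − 2P − Q) − ¼ ln(1 − 2Q).
1 − 2P − Q = 0.706695, giving −½ ln(0.706695) = 0.173578.
1 − 2Q = 0.485962, giving −¼ ln(0.485962) = 0.180406.
d = 0.173578 + 0.180406 = 0.353984.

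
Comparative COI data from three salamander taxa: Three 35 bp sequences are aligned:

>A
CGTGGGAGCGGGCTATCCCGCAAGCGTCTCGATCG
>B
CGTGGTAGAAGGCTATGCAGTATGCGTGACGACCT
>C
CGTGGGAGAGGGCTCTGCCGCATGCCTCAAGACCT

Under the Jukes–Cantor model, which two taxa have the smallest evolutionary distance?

B and C

A–B: 11/35 differ, p = 0.314, d = 0.407.
A–C: 9/35 differ, p = 0.257, d = 0.315.
B–C: 8/35 differ, p = 0.229, d = 0.273.
The smallest distance is between B and C.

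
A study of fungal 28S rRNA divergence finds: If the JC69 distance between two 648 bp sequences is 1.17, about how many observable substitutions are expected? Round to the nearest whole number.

384

Invert JC69: p = (3/4)(1 − e^(−4d/3)) = 0.75 × (1 − e^(-1.56)) = 0.75 × (1 − 0.210136) = 0.592398.
Expected differing sites = pL ≈ 0.592398 × 648 = 383.873904 ≈ 384.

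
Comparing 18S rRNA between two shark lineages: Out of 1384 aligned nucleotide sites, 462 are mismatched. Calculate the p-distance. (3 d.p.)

0.334

p = 462/1384 = 0.333815… ≈ 0.334 (to 3 d.p.).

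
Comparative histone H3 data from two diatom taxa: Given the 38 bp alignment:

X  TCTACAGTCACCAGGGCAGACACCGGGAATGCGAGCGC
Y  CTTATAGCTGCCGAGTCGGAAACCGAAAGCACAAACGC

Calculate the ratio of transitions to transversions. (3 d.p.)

8.000

Transitions are A↔G and C↔T; transversions are all other mismatches.
Transitions: 16. Transversions: 2.
R = 16/2 = 8.000.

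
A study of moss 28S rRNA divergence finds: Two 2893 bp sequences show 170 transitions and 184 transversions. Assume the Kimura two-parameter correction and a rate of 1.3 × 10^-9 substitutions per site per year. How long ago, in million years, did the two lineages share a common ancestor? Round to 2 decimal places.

P = 170/2893 ≈ 0.058763 and Q = 184/2893 ≈ 0.063602.
Under the Kimura two-parameter model, d = −½ ln(1 − 2P − Q) − ¼ ln(1 − 2Q).
1 − 2P − Q = 0.818872, giving −½ ln(0.818872) = 0.099914.
1 − 2Q = 0.872796, giving −¼ ln(0.872796) = 0.034013.
d = 0.099914 + 0.034013 = 0.133927.
Under a molecular clock d = 2μt, so t = d/(2μ) = 0.133927 / (2 × 1.3 × 10^-9) = 51.51 million years.

51.51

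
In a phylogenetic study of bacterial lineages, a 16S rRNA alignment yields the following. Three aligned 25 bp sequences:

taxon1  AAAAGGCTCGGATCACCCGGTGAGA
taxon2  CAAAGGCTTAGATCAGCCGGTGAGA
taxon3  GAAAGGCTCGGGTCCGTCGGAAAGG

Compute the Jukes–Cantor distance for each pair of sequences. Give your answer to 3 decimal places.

taxon1–taxon2: 4/25 sites differ → p = 0.16, d = −0.75 ln(1 − 0.213333) = 0.179963 ≈ 0.180.
taxon1–taxon3: 8/25 sites differ → p = 0.32, d = −0.75 ln(1 − 0.426667) = 0.417216 ≈ 0.417.
taxon2–taxon3: 9/25 sites differ → p = 0.36, d = −0.75 ln(1 − 0.48) = 0.490445 ≈ 0.490.

d(taxon1,taxon2) = 0.180, d(taxon1,taxon3) = 0.417, d(taxon2,taxon3) = 0.490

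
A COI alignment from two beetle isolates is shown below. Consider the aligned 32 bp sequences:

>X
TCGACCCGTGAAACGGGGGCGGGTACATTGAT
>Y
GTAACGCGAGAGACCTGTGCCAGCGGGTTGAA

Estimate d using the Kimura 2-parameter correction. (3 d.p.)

0.841

Of 32 sites, 7 differences are transitions and 9 are transversions, so P = 7/32 = 0.21875 and Q = 9/32 = 0.28125.
Under the Kimura two-parameter model, d = −½ ln(1 − 2P − Q) − ¼ ln(1 − 2Q).
1 − 2P − Q = 0.28125, giving −½ ln(0.28125) = 0.634256.
1 − 2Q = 0.4375, giving −¼ ln(0.4375) = 0.206670.
d = 0.634256 + 0.206670 = 0.840926.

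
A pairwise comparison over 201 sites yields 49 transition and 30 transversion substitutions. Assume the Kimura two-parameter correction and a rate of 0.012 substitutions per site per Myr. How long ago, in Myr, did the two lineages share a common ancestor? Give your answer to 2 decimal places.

P = 49/201 ≈ 0.243781 and Q = 30/201 ≈ 0.149254.
Under the Kimura two-parameter model, d = −½ ln(1 − 2P − Q) − ¼ ln(1 − 2Q).
1 − 2P − Q = 0.363184, giving −½ ln(0.363184) = 0.506423.
1 − 2Q = 0.701492, giving −¼ ln(0.701492) = 0.088636.
d = 0.506423 + 0.088636 = 0.595059.
Under a molecular clock d = 2μt, so t = d/(2μ) = 0.595059 / (2 × 0.012) = 24.79 Myr.

24.79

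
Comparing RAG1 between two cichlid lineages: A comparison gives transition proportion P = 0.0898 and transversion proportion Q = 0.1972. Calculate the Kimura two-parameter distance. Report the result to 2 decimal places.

0.36

Under the Kimura two-parameter model, d = −½ ln(1 − 2P − Q) − ¼ ln(1 − 2Q).
1 − 2P − Q = 0.6232, giving −½ ln(0.6232) = 0.236444.
1 − 2Q = 0.6056, giving −¼ ln(0.6056) = 0.125384.
d = 0.236444 + 0.125384 = 0.361828.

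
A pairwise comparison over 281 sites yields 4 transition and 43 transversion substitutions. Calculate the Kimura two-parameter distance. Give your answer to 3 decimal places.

P = 4/281 ≈ 0.014235 and Q = 43/281 ≈ 0.153025.
Under the Kimura two-parameter model, d = −½ ln(1 − 2P − Q) − ¼ ln(1 − 2Q).
1 − 2P − Q = 0.818505, giving −½ ln(0.818505) = 0.100138.
1 − 2Q = 0.69395, giving −¼ ln(0.69395) = 0.091339.
d = 0.100138 + 0.091339 = 0.191477.

0.191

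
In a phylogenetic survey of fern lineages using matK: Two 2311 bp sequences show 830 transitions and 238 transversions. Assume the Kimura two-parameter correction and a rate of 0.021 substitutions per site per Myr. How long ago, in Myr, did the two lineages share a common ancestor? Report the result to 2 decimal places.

21.87

P = 830/2311 ≈ 0.359152 and Q = 238/2311 ≈ 0.102986.
Under the Kimura two-parameter model, d = −½ ln(1 − 2P − Q) − ¼ ln(1 − 2Q).
1 − 2P − Q = 0.17871, giving −½ ln(0.17871) = 0.860995.
1 − 2Q = 0.794028, giving −¼ ln(0.794028) = 0.057659.
d = 0.860995 + 0.057659 = 0.918654.
Under a molecular clock d = 2μt, so t = d/(2μ) = 0.918654 / (2 × 0.021) = 21.87 Myr.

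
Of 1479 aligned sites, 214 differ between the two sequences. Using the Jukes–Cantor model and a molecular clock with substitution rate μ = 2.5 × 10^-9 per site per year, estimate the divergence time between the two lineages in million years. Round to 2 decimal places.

p = 214/1479 ≈ 0.144692.
d = −(3/4) ln(1 − 4p/3) = −0.75 ln(1 − 0.192923) = −0.75 ln(0.807077)
  = −0.75 × (-0.214336) = 0.160752 substitutions/site.
Under a molecular clock d = 2μt, so t = d/(2μ) = 0.160752 / (2 × 2.5 × 10^-9) = 32.15 million years.

32.15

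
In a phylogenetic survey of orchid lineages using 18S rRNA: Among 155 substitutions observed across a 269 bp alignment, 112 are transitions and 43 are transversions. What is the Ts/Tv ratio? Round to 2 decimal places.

R = 112/43 = 2.604651… ≈ 2.60 (to 2 d.p.).

2.60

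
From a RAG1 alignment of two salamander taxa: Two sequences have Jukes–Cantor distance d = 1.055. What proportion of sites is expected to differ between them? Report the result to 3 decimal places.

0.566

p = (3/4)(1 − e^(−4d/3)) = 0.75 × (1 − e^(-1.406667)) = 0.75 × (1 − 0.244958) = 0.566282.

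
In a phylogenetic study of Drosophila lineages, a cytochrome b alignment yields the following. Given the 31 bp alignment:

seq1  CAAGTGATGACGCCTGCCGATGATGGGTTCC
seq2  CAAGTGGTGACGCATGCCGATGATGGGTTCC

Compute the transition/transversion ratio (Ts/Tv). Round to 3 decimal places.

Transitions are A↔G and C↔T; transversions are all other mismatches.
Transitions: 1. Transversions: 1.
R = 1/1 = 1.000.

1.000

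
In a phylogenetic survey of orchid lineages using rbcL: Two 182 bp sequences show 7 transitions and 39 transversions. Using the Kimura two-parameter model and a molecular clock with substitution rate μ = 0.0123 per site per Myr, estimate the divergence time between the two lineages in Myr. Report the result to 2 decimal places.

12.68

P = 7/182 ≈ 0.038462 and Q = 39/182 ≈ 0.214286.
Under the Kimura two-parameter model, d = −½ ln(1 − 2P − Q) − ¼ ln(1 − 2Q).
1 − 2P − Q = 0.70879, giving −½ ln(0.70879) = 0.172098.
1 − 2Q = 0.571428, giving −¼ ln(0.571428) = 0.139904.
d = 0.172098 + 0.139904 = 0.312002.
Under a molecular clock d = 2μt, so t = d/(2μ) = 0.312002 / (2 × 0.0123) = 12.68 Myr.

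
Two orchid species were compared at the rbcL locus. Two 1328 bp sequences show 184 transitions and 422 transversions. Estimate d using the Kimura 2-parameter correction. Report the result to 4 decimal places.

0.7041

P = 184/1328 ≈ 0.138554 and Q = 422/1328 ≈ 0.317771.
Under the Kimura two-parameter model, d = −½ ln(1 − 2P − Q) − ¼ ln(1 − 2Q).
1 − 2P − Q = 0.405121, giving −½ ln(0.405121) = 0.451785.
1 − 2Q = 0.364458, giving −¼ ln(0.364458) = 0.252336.
d = 0.451785 + 0.252336 = 0.704121.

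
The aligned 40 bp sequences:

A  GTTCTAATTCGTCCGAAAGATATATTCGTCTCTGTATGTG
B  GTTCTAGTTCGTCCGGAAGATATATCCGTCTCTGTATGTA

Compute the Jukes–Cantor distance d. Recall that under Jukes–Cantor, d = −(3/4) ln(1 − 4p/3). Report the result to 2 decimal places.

0.11

The sequences differ at 4 of 40 sites (7, 16, 26, 40), so p = 4/40 = 0.1.
d = −(3/4) ln(1 − 4p/3) = −0.75 ln(1 − 0.133333) = −0.75 ln(0.866667)
  = −0.75 × (-0.143100) = 0.107325 substitutions/site.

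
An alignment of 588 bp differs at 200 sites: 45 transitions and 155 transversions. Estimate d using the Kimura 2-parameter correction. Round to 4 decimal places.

P = 45/588 ≈ 0.076531 and Q = 155/588 ≈ 0.263605.
Under the Kimura two-parameter model, d = −½ ln(1 − 2P − Q) − ¼ ln(1 − 2Q).
1 − 2P − Q = 0.583333, giving −½ ln(0.583333) = 0.269499.
1 − 2Q = 0.47279, giving −¼ ln(0.47279) = 0.187276.
d = 0.269499 + 0.187276 = 0.456775.

0.4568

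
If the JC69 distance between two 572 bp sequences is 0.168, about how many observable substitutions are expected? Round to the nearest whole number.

Invert JC69: p = (3/4)(1 − e^(−4d/3)) = 0.75 × (1 − e^(-0.224)) = 0.75 × (1 − 0.799315) = 0.150514.
Expected differing sites = pL ≈ 0.150514 × 572 = 86.094008 ≈ 86.

86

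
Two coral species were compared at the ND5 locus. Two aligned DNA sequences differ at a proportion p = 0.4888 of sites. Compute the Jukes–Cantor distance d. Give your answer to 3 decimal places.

d = −(3/4) ln(1 − 4p/3) = −0.75 ln(1 − 0.651733) = −0.75 ln(0.348267)
  = −0.75 × (-1.054786) = 0.791090 substitutions/site.

0.791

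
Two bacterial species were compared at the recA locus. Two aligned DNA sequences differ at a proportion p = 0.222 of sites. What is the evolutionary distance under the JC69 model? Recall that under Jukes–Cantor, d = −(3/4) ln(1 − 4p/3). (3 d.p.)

d = −(3/4) ln(1 − 4p/3) = −0.75 ln(1 − 0.296) = −0.75 ln(0.704)
  = −0.75 × (-0.350977) = 0.263233 substitutions/site.

0.263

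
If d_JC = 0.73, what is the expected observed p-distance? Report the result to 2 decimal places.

0.47

p = (3/4)(1 − e^(−4d/3)) = 0.75 × (1 − e^(-0.973333)) = 0.75 × (1 − 0.377822) = 0.466634.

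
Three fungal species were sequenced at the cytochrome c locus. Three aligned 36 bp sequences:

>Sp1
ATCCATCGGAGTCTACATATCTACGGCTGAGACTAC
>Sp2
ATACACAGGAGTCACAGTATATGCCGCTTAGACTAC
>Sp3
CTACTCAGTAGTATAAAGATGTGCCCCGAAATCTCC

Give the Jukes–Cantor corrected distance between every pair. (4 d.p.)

Sp1–Sp2: 11/36 sites differ → p ≈ 0.305556, d = −0.75 ln(1 − 0.407408) = 0.392437 ≈ 0.3924.
Sp1–Sp3: 18/36 sites differ → p = 0.5, d = −0.75 ln(1 − 0.666667) = 0.823960 ≈ 0.8240.
Sp2–Sp3: 15/36 sites differ → p ≈ 0.416667, d = −0.75 ln(1 − 0.555556) = 0.608198 ≈ 0.6082.

d(Sp1,Sp2) = 0.3924, d(Sp1,Sp3) = 0.8240, d(Sp2,Sp3) = 0.6082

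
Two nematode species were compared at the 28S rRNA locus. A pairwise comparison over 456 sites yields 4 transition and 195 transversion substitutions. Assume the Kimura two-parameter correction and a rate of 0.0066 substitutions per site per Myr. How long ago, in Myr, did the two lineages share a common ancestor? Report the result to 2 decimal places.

58.92

P = 4/456 ≈ 0.008772 and Q = 195/456 ≈ 0.427632.
Under the Kimura two-parameter model, d = −½ ln(1 − 2P − Q) − ¼ ln(1 − 2Q).
1 − 2P − Q = 0.554824, giving −½ ln(0.554824) = 0.294552.
1 − 2Q = 0.144736, giving −¼ ln(0.144736) = 0.483211.
d = 0.294552 + 0.483211 = 0.777763.
Under a molecular clock d = 2μt, so t = d/(2μ) = 0.777763 / (2 × 0.0066) = 58.92 Myr.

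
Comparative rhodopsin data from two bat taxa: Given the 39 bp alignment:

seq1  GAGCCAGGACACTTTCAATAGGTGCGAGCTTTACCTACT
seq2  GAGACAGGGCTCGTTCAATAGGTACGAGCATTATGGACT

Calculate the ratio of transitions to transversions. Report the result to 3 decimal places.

Transitions are A↔G and C↔T; transversions are all other mismatches.
Transitions: 3. Transversions: 6.
R = 3/6 = 0.500.

0.500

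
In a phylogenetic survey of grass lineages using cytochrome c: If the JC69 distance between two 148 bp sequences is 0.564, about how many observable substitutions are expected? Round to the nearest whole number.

Invert JC69: p = (3/4)(1 − e^(−4d/3)) = 0.75 × (1 − e^(-0.752)) = 0.75 × (1 − 0.471423) = 0.396433.
Expected differing sites = pL ≈ 0.396433 × 148 = 58.672084 ≈ 59.

59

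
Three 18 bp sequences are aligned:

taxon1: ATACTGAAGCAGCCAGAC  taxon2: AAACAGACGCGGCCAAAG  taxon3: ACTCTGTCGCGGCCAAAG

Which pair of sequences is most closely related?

taxon2 and taxon3

taxon1–taxon2: 6/18 differ, p = 0.333, d = 0.441.
taxon1–taxon3: 7/18 differ, p = 0.389, d = 0.548.
taxon2–taxon3: 4/18 differ, p = 0.222, d = 0.264.
The smallest distance is between taxon2 and taxon3.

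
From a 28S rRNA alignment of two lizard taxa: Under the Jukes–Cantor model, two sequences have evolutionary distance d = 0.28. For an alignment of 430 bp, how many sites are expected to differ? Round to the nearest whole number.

Invert JC69: p = (3/4)(1 − e^(−4d/3)) = 0.75 × (1 − e^(-0.373333)) = 0.75 × (1 − 0.688436) = 0.233673.
Expected differing sites = pL ≈ 0.233673 × 430 = 100.47939 ≈ 100.

100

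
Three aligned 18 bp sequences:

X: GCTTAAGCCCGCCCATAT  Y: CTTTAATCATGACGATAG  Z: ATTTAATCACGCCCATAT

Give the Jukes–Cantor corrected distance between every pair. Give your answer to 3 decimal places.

d(X,Y) = 0.673, d(X,Z) = 0.264, d(Y,Z) = 0.347

X–Y: 8/18 sites differ → p ≈ 0.444444, d = −0.75 ln(1 − 0.592592) = 0.673455 ≈ 0.673.
X–Z: 4/18 sites differ → p ≈ 0.222222, d = −0.75 ln(1 − 0.296296) = 0.263548 ≈ 0.264.
Y–Z: 5/18 sites differ → p ≈ 0.277778, d = −0.75 ln(1 − 0.370371) = 0.346968 ≈ 0.347.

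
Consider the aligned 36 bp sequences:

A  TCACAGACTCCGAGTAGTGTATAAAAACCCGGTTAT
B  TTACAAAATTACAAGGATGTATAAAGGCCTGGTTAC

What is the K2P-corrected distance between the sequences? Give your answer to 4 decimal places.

Of 36 sites, 10 differences are transitions and 4 are transversions, so P = 10/36 ≈ 0.277778 and Q = 4/36 ≈ 0.111111.
Under the Kimura two-parameter model, d = −½ ln(1 − 2P − Q) − ¼ ln(1 − 2Q).
1 − 2P − Q = 0.333333, giving −½ ln(0.333333) = 0.549307.
1 − 2Q = 0.777778, giving −¼ ln(0.777778) = 0.062829.
d = 0.549307 + 0.062829 = 0.612136.

0.6121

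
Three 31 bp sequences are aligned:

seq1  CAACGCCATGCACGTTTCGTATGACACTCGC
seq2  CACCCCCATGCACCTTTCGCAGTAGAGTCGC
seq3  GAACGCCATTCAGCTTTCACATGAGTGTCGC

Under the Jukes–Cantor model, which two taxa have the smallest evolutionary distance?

seq1 and seq2

seq1–seq2: 8/31 differ, p = 0.258, d = 0.316.
seq1–seq3: 9/31 differ, p = 0.290, d = 0.367.
seq2–seq3: 9/31 differ, p = 0.290, d = 0.367.
The smallest distance is between seq1 and seq2.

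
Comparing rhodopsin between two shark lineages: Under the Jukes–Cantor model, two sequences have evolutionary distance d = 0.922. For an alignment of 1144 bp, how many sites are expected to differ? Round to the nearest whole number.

607

Invert JC69: p = (3/4)(1 − e^(−4d/3)) = 0.75 × (1 − e^(-1.229333)) = 0.75 × (1 − 0.292488) = 0.530634.
Expected differing sites = pL ≈ 0.530634 × 1144 = 607.045296 ≈ 607.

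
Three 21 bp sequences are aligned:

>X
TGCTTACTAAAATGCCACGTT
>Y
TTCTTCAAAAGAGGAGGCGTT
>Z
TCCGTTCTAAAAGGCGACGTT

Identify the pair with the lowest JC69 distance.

X and Z

X–Y: 9/21 differ, p = 0.429, d = 0.635.
X–Z: 5/21 differ, p = 0.238, d = 0.286.
Y–Z: 8/21 differ, p = 0.381, d = 0.532.
The smallest distance is between X and Z.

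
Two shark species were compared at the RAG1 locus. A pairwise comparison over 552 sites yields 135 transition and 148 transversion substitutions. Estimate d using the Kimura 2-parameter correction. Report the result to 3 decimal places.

P = 135/552 ≈ 0.244565 and Q = 148/552 ≈ 0.268116.
Under the Kimura two-parameter model, d = −½ ln(1 − 2P − Q) − ¼ ln(1 − 2Q).
1 − 2P − Q = 0.242754, giving −½ ln(0.242754) = 0.707853.
1 − 2Q = 0.463768, giving −¼ ln(0.463768) = 0.192093.
d = 0.707853 + 0.192093 = 0.899946.

0.900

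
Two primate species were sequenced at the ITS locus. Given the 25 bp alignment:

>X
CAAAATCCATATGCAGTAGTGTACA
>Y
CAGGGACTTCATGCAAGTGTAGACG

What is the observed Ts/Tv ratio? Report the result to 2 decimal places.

Transitions are A↔G and C↔T; transversions are all other mismatches.
Transitions: 8. Transversions: 5.
R = 8/5 = 1.60.

1.60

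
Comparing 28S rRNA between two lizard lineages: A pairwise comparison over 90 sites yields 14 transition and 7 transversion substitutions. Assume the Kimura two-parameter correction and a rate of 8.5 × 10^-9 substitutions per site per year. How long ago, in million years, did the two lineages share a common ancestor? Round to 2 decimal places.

P = 14/90 ≈ 0.155556 and Q = 7/90 ≈ 0.077778.
Under the Kimura two-parameter model, d = −½ ln(1 − 2P − Q) − ¼ ln(1 − 2Q).
1 − 2P − Q = 0.61111, giving −½ ln(0.61111) = 0.246239.
1 − 2Q = 0.844444, giving −¼ ln(0.844444) = 0.042269.
d = 0.246239 + 0.042269 = 0.288508.
Under a molecular clock d = 2μt, so t = d/(2μ) = 0.288508 / (2 × 8.5 × 10^-9) = 16.97 million years.

16.97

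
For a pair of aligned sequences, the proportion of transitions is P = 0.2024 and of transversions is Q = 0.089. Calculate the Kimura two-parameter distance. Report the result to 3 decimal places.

0.389

Under the Kimura two-parameter model, d = −½ ln(1 − 2P − Q) − ¼ ln(1 − 2Q).
1 − 2P − Q = 0.5062, giving −½ ln(0.5062) = 0.340412.
1 − 2Q = 0.822, giving −¼ ln(0.822) = 0.049004.
d = 0.340412 + 0.049004 = 0.389416.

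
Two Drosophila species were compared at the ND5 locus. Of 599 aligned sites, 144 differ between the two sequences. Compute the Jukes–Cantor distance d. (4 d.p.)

p = 144/599 ≈ 0.240401.
d = −(3/4) ln(1 − 4p/3) = −0.75 ln(1 − 0.320535) = −0.75 ln(0.679465)
  = −0.75 × (-0.386450) = 0.289838 substitutions/site.

0.2898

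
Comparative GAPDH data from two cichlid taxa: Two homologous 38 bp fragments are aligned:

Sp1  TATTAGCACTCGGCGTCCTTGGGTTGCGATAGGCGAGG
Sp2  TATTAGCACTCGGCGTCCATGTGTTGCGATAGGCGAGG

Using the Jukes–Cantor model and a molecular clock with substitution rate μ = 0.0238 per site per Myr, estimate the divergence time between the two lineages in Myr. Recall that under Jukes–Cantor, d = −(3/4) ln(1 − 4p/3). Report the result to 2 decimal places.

The sequences differ at 2 of 38 sites (19, 22), so p = 2/38 ≈ 0.052632.
d = −(3/4) ln(1 − 4p/3) = −0.75 ln(1 − 0.070176) = −0.75 ln(0.929824)
  = −0.75 × (-0.072760) = 0.054570 substitutions/site.
Under a molecular clock d = 2μt, so t = d/(2μ) = 0.054570 / (2 × 0.0238) = 1.15 Myr.

1.15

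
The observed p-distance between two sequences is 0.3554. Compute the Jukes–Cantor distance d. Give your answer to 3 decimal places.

0.482

d = −(3/4) ln(1 − 4p/3) = −0.75 ln(1 − 0.473867) = −0.75 ln(0.526133)
  = −0.75 × (-0.642201) = 0.481651 substitutions/site.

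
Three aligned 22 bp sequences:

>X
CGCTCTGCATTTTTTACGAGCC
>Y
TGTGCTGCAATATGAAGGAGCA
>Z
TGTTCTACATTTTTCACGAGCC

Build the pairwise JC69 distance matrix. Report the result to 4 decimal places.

X–Y: 9/22 sites differ → p ≈ 0.409091, d = −0.75 ln(1 − 0.545455) = 0.591344 ≈ 0.5913.
X–Z: 4/22 sites differ → p ≈ 0.181818, d = −0.75 ln(1 − 0.242424) = 0.208224 ≈ 0.2082.
Y–Z: 8/22 sites differ → p ≈ 0.363636, d = −0.75 ln(1 − 0.484848) = 0.497470 ≈ 0.4975.

d(X,Y) = 0.5913, d(X,Z) = 0.2082, d(Y,Z) = 0.4975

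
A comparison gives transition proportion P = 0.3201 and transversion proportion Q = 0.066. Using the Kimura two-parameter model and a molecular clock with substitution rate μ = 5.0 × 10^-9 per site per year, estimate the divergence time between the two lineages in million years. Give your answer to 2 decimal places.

Under the Kimura two-parameter model, d = −½ ln(1 − 2P − Q) − ¼ ln(1 − 2Q).
1 − 2P − Q = 0.2938, giving −½ ln(0.2938) = 0.612428.
1 − 2Q = 0.868, giving −¼ ln(0.868) = 0.035391.
d = 0.612428 + 0.035391 = 0.647819.
Under a molecular clock d = 2μt, so t = d/(2μ) = 0.647819 / (2 × 5.0 × 10^-9) = 64.78 million years.

64.78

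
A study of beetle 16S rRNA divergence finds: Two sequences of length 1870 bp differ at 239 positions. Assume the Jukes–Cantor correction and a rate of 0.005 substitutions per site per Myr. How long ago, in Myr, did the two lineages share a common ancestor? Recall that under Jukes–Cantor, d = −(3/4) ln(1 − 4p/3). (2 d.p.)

p = 239/1870 ≈ 0.127807.
d = −(3/4) ln(1 − 4p/3) = −0.75 ln(1 − 0.170409) = −0.75 ln(0.829591)
  = −0.75 × (-0.186822) = 0.140117 substitutions/site.
Under a molecular clock d = 2μt, so t = d/(2μ) = 0.140117 / (2 × 0.005) = 14.01 Myr.

14.01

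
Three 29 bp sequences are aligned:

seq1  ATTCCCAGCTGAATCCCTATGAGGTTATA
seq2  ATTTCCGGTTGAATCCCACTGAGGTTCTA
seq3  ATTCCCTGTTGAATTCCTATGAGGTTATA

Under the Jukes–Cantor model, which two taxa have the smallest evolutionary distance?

seq1–seq2: 6/29 differ, p = 0.207, d = 0.242.
seq1–seq3: 3/29 differ, p = 0.103, d = 0.111.
seq2–seq3: 6/29 differ, p = 0.207, d = 0.242.
The smallest distance is between seq1 and seq3.

seq1 and seq3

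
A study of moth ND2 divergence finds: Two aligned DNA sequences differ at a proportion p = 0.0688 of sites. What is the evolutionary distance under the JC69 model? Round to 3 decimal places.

d = −(3/4) ln(1 − 4p/3) = −0.75 ln(1 − 0.091733) = −0.75 ln(0.908267)
  = −0.75 × (-0.096217) = 0.072163 substitutions/site.

0.072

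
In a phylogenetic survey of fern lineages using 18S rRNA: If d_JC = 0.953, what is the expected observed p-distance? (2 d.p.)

0.54

p = (3/4)(1 − e^(−4d/3)) = 0.75 × (1 − e^(-1.270667)) = 0.75 × (1 − 0.280644) = 0.539517.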